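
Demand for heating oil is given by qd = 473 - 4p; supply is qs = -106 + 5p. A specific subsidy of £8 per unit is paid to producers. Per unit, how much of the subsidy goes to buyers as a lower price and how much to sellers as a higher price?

Pre-subsidy: 473 - 4p = -106 + 5p gives p* = 193/3, q* = 647/3.
With the subsidy, sellers receive ps = pb + 8 for each unit, where pb is the price buyers pay.
Supply in terms of pb becomes qs = -106 + 5(pb + 8) = -66 + 5pb. Setting this equal to demand: 473 - 4pb = -66 + 5pb, so pb = 539/9.
Sellers receive ps = 539/9 + 8 = 611/9; q' = 473 − 4·(539/9) = 2101/9.
Buyers' price falls by p* − pb = 193/3 − 539/9 = 40/9; sellers' price rises by ps − p* = 611/9 − 193/3 = 32/9.

Buyers gain 40/9 per unit; sellers gain 32/9 per unit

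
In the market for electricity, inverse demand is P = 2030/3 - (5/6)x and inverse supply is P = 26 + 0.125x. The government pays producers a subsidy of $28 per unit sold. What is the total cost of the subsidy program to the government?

Government cost = 456064/23

Pre-subsidy: 2030/3 - (5/6)x = 26 + 0.125x gives x* = 15616/23 and P* = 2550/23.
With the subsidy, sellers receive Ps = Pb + 28 for each unit, where Pb is the price buyers pay.
On the curves, Pb = 2030/3 - (5/6)x and Ps = 26 + 0.125x; the wedge Ps − Pb = 28 gives 26 + 0.125x − (2030/3 - (5/6)x) = 28, so x' = 16288/23.
Then Pb = 2030/3 − (5/6)·(16288/23) = 1990/23 and Ps = 26 + 0.125·(16288/23) = 2634/23.
Government outlay = subsidy × quantity = 28 × 16288/23 = 456064/23.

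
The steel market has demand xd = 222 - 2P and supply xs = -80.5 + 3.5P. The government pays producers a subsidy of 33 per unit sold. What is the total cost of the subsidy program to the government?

Pre-subsidy: 222 - 2P = -80.5 + 3.5P gives P* = 55, x* = 112.
With the subsidy, sellers receive Ps = Pb + 33 for each unit, where Pb is the price buyers pay.
Supply in terms of Pb becomes xs = -80.5 + 3.5(Pb + 33) = 35 + 3.5Pb. Setting this equal to demand: 222 - 2Pb = 35 + 3.5Pb, so Pb = 34.
Sellers receive Ps = 34 + 33 = 67; x' = 222 − 2·34 = 154.
Government outlay = subsidy × quantity = 33 × 154 = 5082.

Government cost = 5082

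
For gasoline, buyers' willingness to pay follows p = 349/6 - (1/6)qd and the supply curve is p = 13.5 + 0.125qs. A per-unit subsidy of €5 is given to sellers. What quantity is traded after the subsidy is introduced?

q' = 1192/7

Pre-subsidy: 349/6 - (1/6)q = 13.5 + 0.125q gives q* = 1072/7 and p* = 457/14.
With the subsidy, sellers receive ps = pb + 5 for each unit, where pb is the price buyers pay.
On the curves, pb = 349/6 - (1/6)q and ps = 13.5 + 0.125q; the wedge ps − pb = 5 gives 13.5 + 0.125q − (349/6 - (1/6)q) = 5, so q' = 1192/7.
Then pb = 349/6 − (1/6)·(1192/7) = 417/14 and ps = 13.5 + 0.125·(1192/7) = 487/14.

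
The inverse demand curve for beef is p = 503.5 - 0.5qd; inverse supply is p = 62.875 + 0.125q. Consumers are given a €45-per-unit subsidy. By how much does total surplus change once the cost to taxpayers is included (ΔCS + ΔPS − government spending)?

Pre-subsidy: 503.5 - 0.5q = 62.875 + 0.125q gives q* = 705 and p* = 151.
With the rebate, buyers effectively pay pb = ps − 45, where ps is the price sellers receive.
On the curves, pb = 503.5 - 0.5q and ps = 62.875 + 0.125q; the wedge ps − pb = 45 gives 62.875 + 0.125q − (503.5 - 0.5q) = 45, so q' = 777.
Then pb = 503.5 − 0.5·777 = 115 and ps = 62.875 + 0.125·777 = 160.
ΔCS = ½(705 + 777)(151 − 115) = 26676; ΔPS = ½(705 + 777)(160 − 151) = 6669.
Government spending = 45 × 777 = 34965.
Net change = 26676 + 6669 − 34965 = -1620. The loss equals the DWL triangle ½·45·72.

Net change in total surplus = -€1620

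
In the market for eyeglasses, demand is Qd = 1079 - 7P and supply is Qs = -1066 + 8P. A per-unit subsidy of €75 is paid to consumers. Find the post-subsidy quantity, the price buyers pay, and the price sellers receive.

Pre-subsidy: 1079 - 7P = -1066 + 8P gives P* = 143, Q* = 78.
With the rebate, buyers effectively pay Pb = Ps − 75, where Ps is the price sellers receive.
Demand in terms of Ps becomes Qd = 1079 − 7(Ps − 75) = 1604 - 7Ps. Setting this equal to supply: 1604 - 7Ps = -1066 + 8Ps, so Ps = 178.
Buyers pay Pb = 178 − 75 = 103; Q' = -1066 + 8·178 = 358.

Q' = 358; buyers pay €103; sellers receive €178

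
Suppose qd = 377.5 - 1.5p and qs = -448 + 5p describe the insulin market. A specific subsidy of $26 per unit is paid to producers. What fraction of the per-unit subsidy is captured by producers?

Producer share = 3/13

Pre-subsidy: 377.5 - 1.5p = -448 + 5p gives p* = 127, q* = 187.
With the subsidy, sellers receive ps = pb + 26 for each unit, where pb is the price buyers pay.
Supply in terms of pb becomes qs = -448 + 5(pb + 26) = -318 + 5pb. Setting this equal to demand: 377.5 - 1.5pb = -318 + 5pb, so pb = 107.
Sellers receive ps = 107 + 26 = 133; q' = 377.5 − 1.5·107 = 217.
Buyers' price falls by p* − pb = 127 − 107 = 20; sellers' price rises by ps − p* = 133 − 127 = 6.
So producers capture 6/26 = 3/13 of each unit of subsidy.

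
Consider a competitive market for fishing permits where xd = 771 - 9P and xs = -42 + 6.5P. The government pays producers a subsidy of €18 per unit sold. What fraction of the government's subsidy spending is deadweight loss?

DWL / government spending = 351/3791

Pre-subsidy: 771 - 9P = -42 + 6.5P gives P* = 1626/31, x* = 9267/31.
With the subsidy, sellers receive Ps = Pb + 18 for each unit, where Pb is the price buyers pay.
Supply in terms of Pb becomes xs = -42 + 6.5(Pb + 18) = 75 + 6.5Pb. Setting this equal to demand: 771 - 9Pb = 75 + 6.5Pb, so Pb = 1392/31.
Sellers receive Ps = 1392/31 + 18 = 1950/31; x' = 771 − 9·(1392/31) = 11373/31.
ΔCS = ½(9267/31 + 11373/31)(1626/31 − 1392/31) = 2414880/961; ΔPS = ½(9267/31 + 11373/31)(1950/31 − 1626/31) = 3343680/961.
Government spending = 18 × 11373/31 = 204714/31.
DWL = ½ × 18 × (11373/31 − 9267/31) = 18954/31; fraction = (18954/31) / (204714/31) = 351/3791.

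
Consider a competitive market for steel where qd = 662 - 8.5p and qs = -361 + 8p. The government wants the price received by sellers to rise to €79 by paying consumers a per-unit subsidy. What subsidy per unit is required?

Required subsidy s = €33 per unit

At a seller price of 79, quantity supplied is -361 + 8·79 = 271.
Buyers absorb 271 only when they pay pb with 662 − 8.5·pb = 271, i.e. pb = 46.
s = ps − pb = 79 − 46 = 33.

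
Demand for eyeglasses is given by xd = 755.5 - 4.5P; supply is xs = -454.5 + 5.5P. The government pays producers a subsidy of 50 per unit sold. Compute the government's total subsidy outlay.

Government cost = 16737.5

Pre-subsidy: 755.5 - 4.5P = -454.5 + 5.5P gives P* = 121, x* = 211.
With the subsidy, sellers receive Ps = Pb + 50 for each unit, where Pb is the price buyers pay.
Supply in terms of Pb becomes xs = -454.5 + 5.5(Pb + 50) = -179.5 + 5.5Pb. Setting this equal to demand: 755.5 - 4.5Pb = -179.5 + 5.5Pb, so Pb = 93.5.
Sellers receive Ps = 93.5 + 50 = 143.5; x' = 755.5 − 4.5·93.5 = 334.75.
Government outlay = subsidy × quantity = 50 × 334.75 = 16737.5.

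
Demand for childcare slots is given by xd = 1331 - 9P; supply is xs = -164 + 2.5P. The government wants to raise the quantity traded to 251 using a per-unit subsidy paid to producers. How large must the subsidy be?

Required subsidy s = 46 per unit

At x = 251, invert demand for the buyer price: Pb = (1331 − 251)/9 = 120; invert supply for the seller price: Ps = (251 − (-164))/2.5 = 166.
The subsidy must fill the gap: s = Ps − Pb = 166 − 120 = 46.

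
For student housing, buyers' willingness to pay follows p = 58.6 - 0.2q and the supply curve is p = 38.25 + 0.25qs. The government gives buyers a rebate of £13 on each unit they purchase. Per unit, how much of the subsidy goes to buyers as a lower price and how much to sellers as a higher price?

Pre-subsidy: 58.6 - 0.2q = 38.25 + 0.25q gives q* = 407/9 and p* = 446/9.
With the rebate, buyers effectively pay pb = ps − 13, where ps is the price sellers receive.
On the curves, pb = 58.6 - 0.2q and ps = 38.25 + 0.25q; the wedge ps − pb = 13 gives 38.25 + 0.25q − (58.6 - 0.2q) = 13, so q' = 667/9.
Then pb = 58.6 − 0.2·(667/9) = 394/9 and ps = 38.25 + 0.25·(667/9) = 511/9.
Buyers' price falls by p* − pb = 446/9 − 394/9 = 52/9; sellers' price rises by ps − p* = 511/9 − 446/9 = 65/9.

Buyers gain 52/9 per unit; sellers gain 65/9 per unit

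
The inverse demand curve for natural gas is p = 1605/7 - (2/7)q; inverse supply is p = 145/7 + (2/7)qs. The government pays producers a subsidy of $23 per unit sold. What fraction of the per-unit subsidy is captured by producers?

Pre-subsidy: 1605/7 - (2/7)q = 145/7 + (2/7)q gives q* = 365 and p* = 125.
With the subsidy, sellers receive ps = pb + 23 for each unit, where pb is the price buyers pay.
On the curves, pb = 1605/7 - (2/7)q and ps = 145/7 + (2/7)q; the wedge ps − pb = 23 gives 145/7 + (2/7)q − (1605/7 - (2/7)q) = 23, so q' = 405.25.
Then pb = 1605/7 − (2/7)·405.25 = 113.5 and ps = 145/7 + (2/7)·405.25 = 136.5.
Buyers' price falls by p* − pb = 125 − 113.5 = 11.5; sellers' price rises by ps − p* = 136.5 − 125 = 11.5.
So producers capture 11.5/23 = 0.5 of each unit of subsidy.

Producer share = 0.5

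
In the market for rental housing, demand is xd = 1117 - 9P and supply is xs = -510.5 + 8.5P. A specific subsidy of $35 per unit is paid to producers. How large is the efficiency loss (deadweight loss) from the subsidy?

Deadweight loss = $2677.5

Pre-subsidy: 1117 - 9P = -510.5 + 8.5P gives P* = 93, x* = 280.
With the subsidy, sellers receive Ps = Pb + 35 for each unit, where Pb is the price buyers pay.
Supply in terms of Pb becomes xs = -510.5 + 8.5(Pb + 35) = -213 + 8.5Pb. Setting this equal to demand: 1117 - 9Pb = -213 + 8.5Pb, so Pb = 76.
Sellers receive Ps = 76 + 35 = 111; x' = 1117 − 9·76 = 433.
The subsidy expands output by 433 − 280 = 153 past the efficient level; on those units the gap between marginal cost and willingness to pay runs from 0 up to 35.
DWL = ½ × 35 × 153 = 2677.5.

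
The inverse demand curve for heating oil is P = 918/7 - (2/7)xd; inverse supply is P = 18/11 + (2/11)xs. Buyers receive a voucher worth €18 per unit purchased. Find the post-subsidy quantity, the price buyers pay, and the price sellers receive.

x' = 315.5; buyers pay €41; sellers receive €59

Pre-subsidy: 918/7 - (2/7)x = 18/11 + (2/11)x gives x* = 277 and P* = 52.
With the rebate, buyers effectively pay Pb = Ps − 18, where Ps is the price sellers receive.
On the curves, Pb = 918/7 - (2/7)x and Ps = 18/11 + (2/11)x; the wedge Ps − Pb = 18 gives 18/11 + (2/11)x − (918/7 - (2/7)x) = 18, so x' = 315.5.
Then Pb = 918/7 − (2/7)·315.5 = 41 and Ps = 18/11 + (2/11)·315.5 = 59.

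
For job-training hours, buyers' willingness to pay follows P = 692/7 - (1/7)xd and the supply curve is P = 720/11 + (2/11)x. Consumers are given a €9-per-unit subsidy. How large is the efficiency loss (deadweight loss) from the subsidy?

Pre-subsidy: 692/7 - (1/7)x = 720/11 + (2/11)x gives x* = 102.88 and P* = 84.16.
With the rebate, buyers effectively pay Pb = Ps − 9, where Ps is the price sellers receive.
On the curves, Pb = 692/7 - (1/7)x and Ps = 720/11 + (2/11)x; the wedge Ps − Pb = 9 gives 720/11 + (2/11)x − (692/7 - (1/7)x) = 9, so x' = 130.6.
Then Pb = 692/7 − (1/7)·130.6 = 80.2 and Ps = 720/11 + (2/11)·130.6 = 89.2.
The subsidy expands output by 130.6 − 102.88 = 27.72 past the efficient level; on those units the gap between marginal cost and willingness to pay runs from 0 up to 9.
DWL = ½ × 9 × 27.72 = 124.74.

Deadweight loss = €124.74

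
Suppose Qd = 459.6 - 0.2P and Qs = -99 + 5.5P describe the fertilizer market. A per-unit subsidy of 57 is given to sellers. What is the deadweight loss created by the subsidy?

Pre-subsidy: 459.6 - 0.2P = -99 + 5.5P gives P* = 98, Q* = 440.
With the subsidy, sellers receive Ps = Pb + 57 for each unit, where Pb is the price buyers pay.
Supply in terms of Pb becomes Qs = -99 + 5.5(Pb + 57) = 214.5 + 5.5Pb. Setting this equal to demand: 459.6 - 0.2Pb = 214.5 + 5.5Pb, so Pb = 43.
Sellers receive Ps = 43 + 57 = 100; Q' = 459.6 − 0.2·43 = 451.
The subsidy expands output by 451 − 440 = 11 past the efficient level; on those units the gap between marginal cost and willingness to pay runs from 0 up to 57.
DWL = ½ × 57 × 11 = 313.5.

Deadweight loss = 313.5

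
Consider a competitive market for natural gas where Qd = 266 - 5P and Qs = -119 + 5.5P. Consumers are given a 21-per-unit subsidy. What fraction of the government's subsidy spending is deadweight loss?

Pre-subsidy: 266 - 5P = -119 + 5.5P gives P* = 110/3, Q* = 248/3.
With the rebate, buyers effectively pay Pb = Ps − 21, where Ps is the price sellers receive.
Demand in terms of Ps becomes Qd = 266 − 5(Ps − 21) = 371 - 5Ps. Setting this equal to supply: 371 - 5Ps = -119 + 5.5Ps, so Ps = 140/3.
Buyers pay Pb = 140/3 − 21 = 77/3; Q' = -119 + 5.5·(140/3) = 413/3.
ΔCS = ½(248/3 + 413/3)(110/3 − 77/3) = 7271/6; ΔPS = ½(248/3 + 413/3)(140/3 − 110/3) = 3305/3.
Government spending = 21 × 413/3 = 2891.
DWL = ½ × 21 × (413/3 − 248/3) = 577.5; fraction = 577.5 / 2891 = 165/826.

DWL / government spending = 165/826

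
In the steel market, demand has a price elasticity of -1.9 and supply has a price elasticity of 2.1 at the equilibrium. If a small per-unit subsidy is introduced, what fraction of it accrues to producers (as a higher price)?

For a small subsidy around the equilibrium, the benefit split depends on the relative slopes, which at a point are proportional to the elasticities.
Buyer share = εs/(εs + |εd|) = 2.1/(2.1 + 1.9) = 0.525; seller share = |εd|/(εs + |εd|) = 0.475.
So producers capture 0.475 of the subsidy.

Producer share = 0.475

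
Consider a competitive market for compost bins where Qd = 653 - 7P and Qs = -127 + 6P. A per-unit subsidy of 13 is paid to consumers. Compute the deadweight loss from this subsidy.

Pre-subsidy: 653 - 7P = -127 + 6P gives P* = 60, Q* = 233.
With the rebate, buyers effectively pay Pb = Ps − 13, where Ps is the price sellers receive.
Demand in terms of Ps becomes Qd = 653 − 7(Ps − 13) = 744 - 7Ps. Setting this equal to supply: 744 - 7Ps = -127 + 6Ps, so Ps = 67.
Buyers pay Pb = 67 − 13 = 54; Q' = -127 + 6·67 = 275.
The subsidy expands output by 275 − 233 = 42 past the efficient level; on those units the gap between marginal cost and willingness to pay runs from 0 up to 13.
DWL = ½ × 13 × 42 = 273.

Deadweight loss = 273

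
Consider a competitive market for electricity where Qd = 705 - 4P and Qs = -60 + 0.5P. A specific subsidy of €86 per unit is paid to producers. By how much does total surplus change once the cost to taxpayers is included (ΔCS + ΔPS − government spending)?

Pre-subsidy: 705 - 4P = -60 + 0.5P gives P* = 170, Q* = 25.
With the subsidy, sellers receive Ps = Pb + 86 for each unit, where Pb is the price buyers pay.
Supply in terms of Pb becomes Qs = -60 + 0.5(Pb + 86) = -17 + 0.5Pb. Setting this equal to demand: 705 - 4Pb = -17 + 0.5Pb, so Pb = 1444/9.
Sellers receive Ps = 1444/9 + 86 = 2218/9; Q' = 705 − 4·(1444/9) = 569/9.
ΔCS = ½(25 + 569/9)(170 − 1444/9) = 34142/81; ΔPS = ½(25 + 569/9)(2218/9 − 170) = 273136/81.
Government spending = 86 × 569/9 = 48934/9.
Net change = 34142/81 + 273136/81 − 48934/9 = -14792/9. The loss equals the DWL triangle ½·86·344/9.

Net change in total surplus = -14792/9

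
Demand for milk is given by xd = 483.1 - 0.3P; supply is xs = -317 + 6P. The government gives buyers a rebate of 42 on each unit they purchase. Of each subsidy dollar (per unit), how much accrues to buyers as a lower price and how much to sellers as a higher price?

Pre-subsidy: 483.1 - 0.3P = -317 + 6P gives P* = 127, x* = 445.
With the rebate, buyers effectively pay Pb = Ps − 42, where Ps is the price sellers receive.
Demand in terms of Ps becomes xd = 483.1 − 0.3(Ps − 42) = 495.7 - 0.3Ps. Setting this equal to supply: 495.7 - 0.3Ps = -317 + 6Ps, so Ps = 129.
Buyers pay Pb = 129 − 42 = 87; x' = -317 + 6·129 = 457.
Buyers' price falls by P* − Pb = 127 − 87 = 40; sellers' price rises by Ps − P* = 129 − 127 = 2.

Buyers gain 40 per unit; sellers gain 2 per unit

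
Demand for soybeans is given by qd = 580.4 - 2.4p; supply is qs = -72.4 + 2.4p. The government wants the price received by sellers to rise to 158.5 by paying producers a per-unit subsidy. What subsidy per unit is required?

Required subsidy s = 45 per unit

At a seller price of 158.5, quantity supplied is -72.4 + 2.4·158.5 = 308.
Buyers absorb 308 only when they pay pb with 580.4 − 2.4·pb = 308, i.e. pb = 113.5.
s = ps − pb = 158.5 − 113.5 = 45.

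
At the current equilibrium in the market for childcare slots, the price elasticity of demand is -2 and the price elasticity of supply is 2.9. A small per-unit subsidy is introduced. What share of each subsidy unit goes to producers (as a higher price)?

For a small subsidy around the equilibrium, the benefit split depends on the relative slopes, which at a point are proportional to the elasticities.
Buyer share = εs/(εs + |εd|) = 2.9/(2.9 + 2) = 29/49; seller share = |εd|/(εs + |εd|) = 20/49.
So producers capture 20/49 of the subsidy.

Producer share = 20/49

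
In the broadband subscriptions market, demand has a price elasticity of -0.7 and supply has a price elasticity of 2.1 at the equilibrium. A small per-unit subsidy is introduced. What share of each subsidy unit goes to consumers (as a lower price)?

For a small subsidy around the equilibrium, the benefit split depends on the relative slopes, which at a point are proportional to the elasticities.
Buyer share = εs/(εs + |εd|) = 2.1/(2.1 + 0.7) = 0.75; seller share = |εd|/(εs + |εd|) = 0.25.

Consumer share = 0.75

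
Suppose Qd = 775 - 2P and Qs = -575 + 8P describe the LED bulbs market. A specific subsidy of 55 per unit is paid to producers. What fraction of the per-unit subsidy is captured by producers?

Pre-subsidy: 775 - 2P = -575 + 8P gives P* = 135, Q* = 505.
With the subsidy, sellers receive Ps = Pb + 55 for each unit, where Pb is the price buyers pay.
Supply in terms of Pb becomes Qs = -575 + 8(Pb + 55) = -135 + 8Pb. Setting this equal to demand: 775 - 2Pb = -135 + 8Pb, so Pb = 91.
Sellers receive Ps = 91 + 55 = 146; Q' = 775 − 2·91 = 593.
Buyers' price falls by P* − Pb = 135 − 91 = 44; sellers' price rises by Ps − P* = 146 − 135 = 11.
So producers capture 11/55 = 0.2 of each unit of subsidy.

Producer share = 0.2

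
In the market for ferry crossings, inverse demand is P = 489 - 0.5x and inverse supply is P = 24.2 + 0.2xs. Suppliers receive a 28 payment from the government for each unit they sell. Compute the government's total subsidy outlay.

Pre-subsidy: 489 - 0.5x = 24.2 + 0.2x gives x* = 664 and P* = 157.
With the subsidy, sellers receive Ps = Pb + 28 for each unit, where Pb is the price buyers pay.
On the curves, Pb = 489 - 0.5x and Ps = 24.2 + 0.2x; the wedge Ps − Pb = 28 gives 24.2 + 0.2x − (489 - 0.5x) = 28, so x' = 704.
Then Pb = 489 − 0.5·704 = 137 and Ps = 24.2 + 0.2·704 = 165.
Government outlay = subsidy × quantity = 28 × 704 = 19712.

Government cost = 19712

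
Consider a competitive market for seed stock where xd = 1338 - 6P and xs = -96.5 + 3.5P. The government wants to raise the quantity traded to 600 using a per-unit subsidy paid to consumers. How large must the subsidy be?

Required subsidy s = 76 per unit

At x = 600, invert demand for the buyer price: Pb = (1338 − 600)/6 = 123; invert supply for the seller price: Ps = (600 − (-96.5))/3.5 = 199.
The subsidy must fill the gap: s = Ps − Pb = 199 − 123 = 76.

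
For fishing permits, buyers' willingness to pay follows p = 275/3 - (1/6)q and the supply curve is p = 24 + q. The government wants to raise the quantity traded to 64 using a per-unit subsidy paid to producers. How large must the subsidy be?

At q = 64, from the demand curve buyers pay pb = 275/3 − (1/6)·64 = 81; from the supply curve sellers need ps = 24 + 1·64 = 88.
The subsidy must fill the gap: s = ps − pb = 88 − 81 = 7.

Required subsidy s = 7 per unit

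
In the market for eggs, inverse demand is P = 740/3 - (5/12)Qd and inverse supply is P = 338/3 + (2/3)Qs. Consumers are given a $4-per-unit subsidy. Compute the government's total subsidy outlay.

Pre-subsidy: 740/3 - (5/12)Q = 338/3 + (2/3)Q gives Q* = 1608/13 and P* = 7610/39.
With the rebate, buyers effectively pay Pb = Ps − 4, where Ps is the price sellers receive.
On the curves, Pb = 740/3 - (5/12)Q and Ps = 338/3 + (2/3)Q; the wedge Ps − Pb = 4 gives 338/3 + (2/3)Q − (740/3 - (5/12)Q) = 4, so Q' = 1656/13.
Then Pb = 740/3 − (5/12)·(1656/13) = 7550/39 and Ps = 338/3 + (2/3)·(1656/13) = 7706/39.
Government outlay = subsidy × quantity = 4 × 1656/13 = 6624/13.

Government cost = 6624/13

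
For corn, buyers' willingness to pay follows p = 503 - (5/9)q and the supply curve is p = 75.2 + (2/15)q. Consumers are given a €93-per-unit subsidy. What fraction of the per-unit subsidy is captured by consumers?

Consumer share = 25/31

Pre-subsidy: 503 - (5/9)q = 75.2 + (2/15)q gives q* = 621 and p* = 158.
With the rebate, buyers effectively pay pb = ps − 93, where ps is the price sellers receive.
On the curves, pb = 503 - (5/9)q and ps = 75.2 + (2/15)q; the wedge ps − pb = 93 gives 75.2 + (2/15)q − (503 - (5/9)q) = 93, so q' = 756.
Then pb = 503 − (5/9)·756 = 83 and ps = 75.2 + (2/15)·756 = 176.
Buyers' price falls by p* − pb = 158 − 83 = 75; sellers' price rises by ps − p* = 176 − 158 = 18.
So consumers capture 75/93 = 25/31 of each unit of subsidy.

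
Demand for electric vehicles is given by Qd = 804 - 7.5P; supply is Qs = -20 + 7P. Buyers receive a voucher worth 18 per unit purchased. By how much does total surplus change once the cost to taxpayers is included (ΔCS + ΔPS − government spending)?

Pre-subsidy: 804 - 7.5P = -20 + 7P gives P* = 1648/29, Q* = 10956/29.
With the rebate, buyers effectively pay Pb = Ps − 18, where Ps is the price sellers receive.
Demand in terms of Ps becomes Qd = 804 − 7.5(Ps − 18) = 939 - 7.5Ps. Setting this equal to supply: 939 - 7.5Ps = -20 + 7Ps, so Ps = 1918/29.
Buyers pay Pb = 1918/29 − 18 = 1396/29; Q' = -20 + 7·(1918/29) = 12846/29.
ΔCS = ½(10956/29 + 12846/29)(1648/29 − 1396/29) = 2999052/841; ΔPS = ½(10956/29 + 12846/29)(1918/29 − 1648/29) = 3213270/841.
Government spending = 18 × 12846/29 = 231228/29.
Net change = 2999052/841 + 3213270/841 − 231228/29 = -17010/29. The loss equals the DWL triangle ½·18·1890/29.

Net change in total surplus = -17010/29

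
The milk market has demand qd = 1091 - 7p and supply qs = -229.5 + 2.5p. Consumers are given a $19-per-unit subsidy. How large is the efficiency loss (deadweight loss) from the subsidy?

Pre-subsidy: 1091 - 7p = -229.5 + 2.5p gives p* = 139, q* = 118.
With the rebate, buyers effectively pay pb = ps − 19, where ps is the price sellers receive.
Demand in terms of ps becomes qd = 1091 − 7(ps − 19) = 1224 - 7ps. Setting this equal to supply: 1224 - 7ps = -229.5 + 2.5ps, so ps = 153.
Buyers pay pb = 153 − 19 = 134; q' = -229.5 + 2.5·153 = 153.
The subsidy expands output by 153 − 118 = 35 past the efficient level; on those units the gap between marginal cost and willingness to pay runs from 0 up to 19.
DWL = ½ × 19 × 35 = 332.5.

Deadweight loss = $332.5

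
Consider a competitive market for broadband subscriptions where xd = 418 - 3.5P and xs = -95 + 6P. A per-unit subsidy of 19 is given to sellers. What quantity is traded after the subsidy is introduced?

Pre-subsidy: 418 - 3.5P = -95 + 6P gives P* = 54, x* = 229.
With the subsidy, sellers receive Ps = Pb + 19 for each unit, where Pb is the price buyers pay.
Supply in terms of Pb becomes xs = -95 + 6(Pb + 19) = 19 + 6Pb. Setting this equal to demand: 418 - 3.5Pb = 19 + 6Pb, so Pb = 42.
Sellers receive Ps = 42 + 19 = 61; x' = 418 − 3.5·42 = 271.

x' = 271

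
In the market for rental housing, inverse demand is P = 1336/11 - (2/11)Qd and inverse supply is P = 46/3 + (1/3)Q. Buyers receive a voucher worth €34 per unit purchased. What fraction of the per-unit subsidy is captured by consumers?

Pre-subsidy: 1336/11 - (2/11)Q = 46/3 + (1/3)Q gives Q* = 206 and P* = 84.
With the rebate, buyers effectively pay Pb = Ps − 34, where Ps is the price sellers receive.
On the curves, Pb = 1336/11 - (2/11)Q and Ps = 46/3 + (1/3)Q; the wedge Ps − Pb = 34 gives 46/3 + (1/3)Q − (1336/11 - (2/11)Q) = 34, so Q' = 272.
Then Pb = 1336/11 − (2/11)·272 = 72 and Ps = 46/3 + (1/3)·272 = 106.
Buyers' price falls by P* − Pb = 84 − 72 = 12; sellers' price rises by Ps − P* = 106 − 84 = 22.
So consumers capture 12/34 = 6/17 of each unit of subsidy.

Consumer share = 6/17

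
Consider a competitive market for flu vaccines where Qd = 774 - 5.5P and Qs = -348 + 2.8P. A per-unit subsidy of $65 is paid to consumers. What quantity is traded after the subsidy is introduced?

Q' = 12542/83

Pre-subsidy: 774 - 5.5P = -348 + 2.8P gives P* = 11220/83, Q* = 2532/83.
With the rebate, buyers effectively pay Pb = Ps − 65, where Ps is the price sellers receive.
Demand in terms of Ps becomes Qd = 774 − 5.5(Ps − 65) = 1131.5 - 5.5Ps. Setting this equal to supply: 1131.5 - 5.5Ps = -348 + 2.8Ps, so Ps = 14795/83.
Buyers pay Pb = 14795/83 − 65 = 9400/83; Q' = -348 + 2.8·(14795/83) = 12542/83.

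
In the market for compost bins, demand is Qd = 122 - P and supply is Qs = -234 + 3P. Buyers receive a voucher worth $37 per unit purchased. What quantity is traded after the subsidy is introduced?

Pre-subsidy: 122 - P = -234 + 3P gives P* = 89, Q* = 33.
With the rebate, buyers effectively pay Pb = Ps − 37, where Ps is the price sellers receive.
Demand in terms of Ps becomes Qd = 122 − 1(Ps − 37) = 159 - Ps. Setting this equal to supply: 159 - Ps = -234 + 3Ps, so Ps = 98.25.
Buyers pay Pb = 98.25 − 37 = 61.25; Q' = -234 + 3·98.25 = 60.75.

Q' = 60.75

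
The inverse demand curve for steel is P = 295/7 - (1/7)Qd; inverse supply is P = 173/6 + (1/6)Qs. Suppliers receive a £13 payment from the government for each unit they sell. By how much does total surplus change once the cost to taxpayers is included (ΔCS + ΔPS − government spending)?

Net change in total surplus = -£273

Pre-subsidy: 295/7 - (1/7)Q = 173/6 + (1/6)Q gives Q* = 43 and P* = 36.
With the subsidy, sellers receive Ps = Pb + 13 for each unit, where Pb is the price buyers pay.
On the curves, Pb = 295/7 - (1/7)Q and Ps = 173/6 + (1/6)Q; the wedge Ps − Pb = 13 gives 173/6 + (1/6)Q − (295/7 - (1/7)Q) = 13, so Q' = 85.
Then Pb = 295/7 − (1/7)·85 = 30 and Ps = 173/6 + (1/6)·85 = 43.
ΔCS = ½(43 + 85)(36 − 30) = 384; ΔPS = ½(43 + 85)(43 − 36) = 448.
Government spending = 13 × 85 = 1105.
Net change = 384 + 448 − 1105 = -273. The loss equals the DWL triangle ½·13·42.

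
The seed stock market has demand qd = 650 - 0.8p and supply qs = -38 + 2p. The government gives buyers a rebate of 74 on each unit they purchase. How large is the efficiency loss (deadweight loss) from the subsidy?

Pre-subsidy: 650 - 0.8p = -38 + 2p gives p* = 1720/7, q* = 3174/7.
With the rebate, buyers effectively pay pb = ps − 74, where ps is the price sellers receive.
Demand in terms of ps becomes qd = 650 − 0.8(ps − 74) = 709.2 - 0.8ps. Setting this equal to supply: 709.2 - 0.8ps = -38 + 2ps, so ps = 1868/7.
Buyers pay pb = 1868/7 − 74 = 1350/7; q' = -38 + 2·(1868/7) = 3470/7.
The subsidy expands output by 3470/7 − 3174/7 = 296/7 past the efficient level; on those units the gap between marginal cost and willingness to pay runs from 0 up to 74.
DWL = ½ × 74 × 296/7 = 10952/7.

Deadweight loss = 10952/7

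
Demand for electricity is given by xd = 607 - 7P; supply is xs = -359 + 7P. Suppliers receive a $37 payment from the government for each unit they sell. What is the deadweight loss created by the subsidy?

Pre-subsidy: 607 - 7P = -359 + 7P gives P* = 69, x* = 124.
With the subsidy, sellers receive Ps = Pb + 37 for each unit, where Pb is the price buyers pay.
Supply in terms of Pb becomes xs = -359 + 7(Pb + 37) = -100 + 7Pb. Setting this equal to demand: 607 - 7Pb = -100 + 7Pb, so Pb = 50.5.
Sellers receive Ps = 50.5 + 37 = 87.5; x' = 607 − 7·50.5 = 253.5.
The subsidy expands output by 253.5 − 124 = 129.5 past the efficient level; on those units the gap between marginal cost and willingness to pay runs from 0 up to 37.
DWL = ½ × 37 × 129.5 = 2395.75.

Deadweight loss = $2395.75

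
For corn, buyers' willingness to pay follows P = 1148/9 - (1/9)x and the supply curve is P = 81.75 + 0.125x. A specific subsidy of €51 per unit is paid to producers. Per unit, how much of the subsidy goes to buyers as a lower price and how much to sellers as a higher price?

Pre-subsidy: 1148/9 - (1/9)x = 81.75 + 0.125x gives x* = 194 and P* = 106.
With the subsidy, sellers receive Ps = Pb + 51 for each unit, where Pb is the price buyers pay.
On the curves, Pb = 1148/9 - (1/9)x and Ps = 81.75 + 0.125x; the wedge Ps − Pb = 51 gives 81.75 + 0.125x − (1148/9 - (1/9)x) = 51, so x' = 410.
Then Pb = 1148/9 − (1/9)·410 = 82 and Ps = 81.75 + 0.125·410 = 133.
Buyers' price falls by P* − Pb = 106 − 82 = 24; sellers' price rises by Ps − P* = 133 − 106 = 27.

Buyers gain €24 per unit; sellers gain €27 per unit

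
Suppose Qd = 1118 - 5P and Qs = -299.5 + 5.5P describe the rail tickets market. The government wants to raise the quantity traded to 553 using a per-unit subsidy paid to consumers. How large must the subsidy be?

Required subsidy s = 42 per unit

At Q = 553, invert demand for the buyer price: Pb = (1118 − 553)/5 = 113; invert supply for the seller price: Ps = (553 − (-299.5))/5.5 = 155.
The subsidy must fill the gap: s = Ps − Pb = 155 − 113 = 42.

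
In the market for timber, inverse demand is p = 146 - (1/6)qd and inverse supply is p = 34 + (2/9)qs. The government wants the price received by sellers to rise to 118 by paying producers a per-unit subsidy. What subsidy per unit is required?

At a seller price of 118, quantity supplied is -153 + 4.5·118 = 378.
Buyers absorb 378 only when they pay pb = 146 − (1/6)·378 = 83.
s = ps − pb = 118 − 83 = 35.

Required subsidy s = 35 per unit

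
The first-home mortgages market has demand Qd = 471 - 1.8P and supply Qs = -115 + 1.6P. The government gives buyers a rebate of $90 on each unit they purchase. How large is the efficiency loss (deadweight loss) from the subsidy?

Deadweight loss = 58320/17

Pre-subsidy: 471 - 1.8P = -115 + 1.6P gives P* = 2930/17, Q* = 2733/17.
With the rebate, buyers effectively pay Pb = Ps − 90, where Ps is the price sellers receive.
Demand in terms of Ps becomes Qd = 471 − 1.8(Ps − 90) = 633 - 1.8Ps. Setting this equal to supply: 633 - 1.8Ps = -115 + 1.6Ps, so Ps = 220.
Buyers pay Pb = 220 − 90 = 130; Q' = -115 + 1.6·220 = 237.
The subsidy expands output by 237 − 2733/17 = 1296/17 past the efficient level; on those units the gap between marginal cost and willingness to pay runs from 0 up to 90.
DWL = ½ × 90 × 1296/17 = 58320/17.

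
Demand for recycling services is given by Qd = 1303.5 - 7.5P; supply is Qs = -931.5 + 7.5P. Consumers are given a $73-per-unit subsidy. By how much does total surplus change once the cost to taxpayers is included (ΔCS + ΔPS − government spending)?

Pre-subsidy: 1303.5 - 7.5P = -931.5 + 7.5P gives P* = 149, Q* = 186.
With the rebate, buyers effectively pay Pb = Ps − 73, where Ps is the price sellers receive.
Demand in terms of Ps becomes Qd = 1303.5 − 7.5(Ps − 73) = 1851 - 7.5Ps. Setting this equal to supply: 1851 - 7.5Ps = -931.5 + 7.5Ps, so Ps = 185.5.
Buyers pay Pb = 185.5 − 73 = 112.5; Q' = -931.5 + 7.5·185.5 = 459.75.
ΔCS = ½(186 + 459.75)(149 − 112.5) = 11784.9375; ΔPS = ½(186 + 459.75)(185.5 − 149) = 11784.9375.
Government spending = 73 × 459.75 = 33561.75.
Net change = 11784.9375 + 11784.9375 − 33561.75 = -9991.875. The loss equals the DWL triangle ½·73·273.75.

Net change in total surplus = -$9991.875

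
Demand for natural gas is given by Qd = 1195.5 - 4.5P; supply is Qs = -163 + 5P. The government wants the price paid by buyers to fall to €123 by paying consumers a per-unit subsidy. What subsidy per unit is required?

At a buyer price of 123, quantity demanded is 1195.5 − 4.5·123 = 642.
Sellers supply 642 only when they receive Ps with -163 + 5·Ps = 642, i.e. Ps = 161.
s = Ps − Pb = 161 − 123 = 38.

Required subsidy s = €38 per unit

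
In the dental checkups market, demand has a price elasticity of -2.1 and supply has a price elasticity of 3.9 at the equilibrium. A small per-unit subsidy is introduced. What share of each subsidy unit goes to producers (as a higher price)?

For a small subsidy around the equilibrium, the benefit split depends on the relative slopes, which at a point are proportional to the elasticities.
Buyer share = εs/(εs + |εd|) = 3.9/(3.9 + 2.1) = 0.65; seller share = |εd|/(εs + |εd|) = 0.35.
So producers capture 0.35 of the subsidy.

Producer share = 0.35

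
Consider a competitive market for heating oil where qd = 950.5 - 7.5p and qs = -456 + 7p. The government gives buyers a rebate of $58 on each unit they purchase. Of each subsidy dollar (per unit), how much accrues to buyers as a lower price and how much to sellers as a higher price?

Pre-subsidy: 950.5 - 7.5p = -456 + 7p gives p* = 97, q* = 223.
With the rebate, buyers effectively pay pb = ps − 58, where ps is the price sellers receive.
Demand in terms of ps becomes qd = 950.5 − 7.5(ps − 58) = 1385.5 - 7.5ps. Setting this equal to supply: 1385.5 - 7.5ps = -456 + 7ps, so ps = 127.
Buyers pay pb = 127 − 58 = 69; q' = -456 + 7·127 = 433.
Buyers' price falls by p* − pb = 97 − 69 = 28; sellers' price rises by ps − p* = 127 − 97 = 30.

Buyers gain $28 per unit; sellers gain $30 per unit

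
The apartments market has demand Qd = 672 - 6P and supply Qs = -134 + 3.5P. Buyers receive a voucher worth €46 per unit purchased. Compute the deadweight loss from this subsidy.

Pre-subsidy: 672 - 6P = -134 + 3.5P gives P* = 1612/19, Q* = 3096/19.
With the rebate, buyers effectively pay Pb = Ps − 46, where Ps is the price sellers receive.
Demand in terms of Ps becomes Qd = 672 − 6(Ps − 46) = 948 - 6Ps. Setting this equal to supply: 948 - 6Ps = -134 + 3.5Ps, so Ps = 2164/19.
Buyers pay Pb = 2164/19 − 46 = 1290/19; Q' = -134 + 3.5·(2164/19) = 5028/19.
The subsidy expands output by 5028/19 − 3096/19 = 1932/19 past the efficient level; on those units the gap between marginal cost and willingness to pay runs from 0 up to 46.
DWL = ½ × 46 × 1932/19 = 44436/19.

Deadweight loss = 44436/19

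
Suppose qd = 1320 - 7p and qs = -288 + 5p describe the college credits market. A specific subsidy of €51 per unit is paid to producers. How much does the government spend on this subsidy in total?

Government cost = €27068.25

Pre-subsidy: 1320 - 7p = -288 + 5p gives p* = 134, q* = 382.
With the subsidy, sellers receive ps = pb + 51 for each unit, where pb is the price buyers pay.
Supply in terms of pb becomes qs = -288 + 5(pb + 51) = -33 + 5pb. Setting this equal to demand: 1320 - 7pb = -33 + 5pb, so pb = 112.75.
Sellers receive ps = 112.75 + 51 = 163.75; q' = 1320 − 7·112.75 = 530.75.
Government outlay = subsidy × quantity = 51 × 530.75 = 27068.25.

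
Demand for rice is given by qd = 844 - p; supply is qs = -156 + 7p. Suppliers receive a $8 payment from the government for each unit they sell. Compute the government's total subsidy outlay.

Pre-subsidy: 844 - p = -156 + 7p gives p* = 125, q* = 719.
With the subsidy, sellers receive ps = pb + 8 for each unit, where pb is the price buyers pay.
Supply in terms of pb becomes qs = -156 + 7(pb + 8) = -100 + 7pb. Setting this equal to demand: 844 - pb = -100 + 7pb, so pb = 118.
Sellers receive ps = 118 + 8 = 126; q' = 844 − 1·118 = 726.
Government outlay = subsidy × quantity = 8 × 726 = 5808.

Government cost = $5808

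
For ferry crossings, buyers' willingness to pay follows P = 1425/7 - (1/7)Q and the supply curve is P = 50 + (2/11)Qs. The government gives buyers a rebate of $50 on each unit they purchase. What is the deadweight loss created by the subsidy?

Deadweight loss = $3850

Pre-subsidy: 1425/7 - (1/7)Q = 50 + (2/11)Q gives Q* = 473 and P* = 136.
With the rebate, buyers effectively pay Pb = Ps − 50, where Ps is the price sellers receive.
On the curves, Pb = 1425/7 - (1/7)Q and Ps = 50 + (2/11)Q; the wedge Ps − Pb = 50 gives 50 + (2/11)Q − (1425/7 - (1/7)Q) = 50, so Q' = 627.
Then Pb = 1425/7 − (1/7)·627 = 114 and Ps = 50 + (2/11)·627 = 164.
The subsidy expands output by 627 − 473 = 154 past the efficient level; on those units the gap between marginal cost and willingness to pay runs from 0 up to 50.
DWL = ½ × 50 × 154 = 3850.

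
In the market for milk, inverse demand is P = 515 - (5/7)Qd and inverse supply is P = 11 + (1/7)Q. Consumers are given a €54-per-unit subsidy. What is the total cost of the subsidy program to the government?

Government cost = €35154

Pre-subsidy: 515 - (5/7)Q = 11 + (1/7)Q gives Q* = 588 and P* = 95.
With the rebate, buyers effectively pay Pb = Ps − 54, where Ps is the price sellers receive.
On the curves, Pb = 515 - (5/7)Q and Ps = 11 + (1/7)Q; the wedge Ps − Pb = 54 gives 11 + (1/7)Q − (515 - (5/7)Q) = 54, so Q' = 651.
Then Pb = 515 − (5/7)·651 = 50 and Ps = 11 + (1/7)·651 = 104.
Government outlay = subsidy × quantity = 54 × 651 = 35154.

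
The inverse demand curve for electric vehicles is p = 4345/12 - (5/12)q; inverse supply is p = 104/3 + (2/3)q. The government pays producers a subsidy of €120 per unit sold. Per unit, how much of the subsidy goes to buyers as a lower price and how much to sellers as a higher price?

Buyers gain 600/13 per unit; sellers gain 960/13 per unit

Pre-subsidy: 4345/12 - (5/12)q = 104/3 + (2/3)q gives q* = 3929/13 and p* = 3070/13.
With the subsidy, sellers receive ps = pb + 120 for each unit, where pb is the price buyers pay.
On the curves, pb = 4345/12 - (5/12)q and ps = 104/3 + (2/3)q; the wedge ps − pb = 120 gives 104/3 + (2/3)q − (4345/12 - (5/12)q) = 120, so q' = 413.
Then pb = 4345/12 − (5/12)·413 = 190 and ps = 104/3 + (2/3)·413 = 310.
Buyers' price falls by p* − pb = 3070/13 − 190 = 600/13; sellers' price rises by ps − p* = 310 − 3070/13 = 960/13.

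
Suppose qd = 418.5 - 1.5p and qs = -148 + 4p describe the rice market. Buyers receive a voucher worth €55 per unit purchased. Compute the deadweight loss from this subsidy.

Pre-subsidy: 418.5 - 1.5p = -148 + 4p gives p* = 103, q* = 264.
With the rebate, buyers effectively pay pb = ps − 55, where ps is the price sellers receive.
Demand in terms of ps becomes qd = 418.5 − 1.5(ps − 55) = 501 - 1.5ps. Setting this equal to supply: 501 - 1.5ps = -148 + 4ps, so ps = 118.
Buyers pay pb = 118 − 55 = 63; q' = -148 + 4·118 = 324.
The subsidy expands output by 324 − 264 = 60 past the efficient level; on those units the gap between marginal cost and willingness to pay runs from 0 up to 55.
DWL = ½ × 55 × 60 = 1650.

Deadweight loss = €1650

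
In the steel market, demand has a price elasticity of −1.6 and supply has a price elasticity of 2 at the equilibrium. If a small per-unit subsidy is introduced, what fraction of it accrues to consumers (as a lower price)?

For a small subsidy around the equilibrium, the benefit split depends on the relative slopes, which at a point are proportional to the elasticities.
Buyer share = εs/(εs + |εd|) = 2/(2 + 1.6) = 5/9; seller share = |εd|/(εs + |εd|) = 4/9.

Consumer share = 5/9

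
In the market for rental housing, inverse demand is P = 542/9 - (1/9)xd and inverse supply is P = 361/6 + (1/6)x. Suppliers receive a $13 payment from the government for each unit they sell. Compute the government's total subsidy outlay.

Government cost = $611

Pre-subsidy: 542/9 - (1/9)x = 361/6 + (1/6)x gives x* = 0.2 and P* = 60.2.
With the subsidy, sellers receive Ps = Pb + 13 for each unit, where Pb is the price buyers pay.
On the curves, Pb = 542/9 - (1/9)x and Ps = 361/6 + (1/6)x; the wedge Ps − Pb = 13 gives 361/6 + (1/6)x − (542/9 - (1/9)x) = 13, so x' = 47.
Then Pb = 542/9 − (1/9)·47 = 55 and Ps = 361/6 + (1/6)·47 = 68.
Government outlay = subsidy × quantity = 13 × 47 = 611.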